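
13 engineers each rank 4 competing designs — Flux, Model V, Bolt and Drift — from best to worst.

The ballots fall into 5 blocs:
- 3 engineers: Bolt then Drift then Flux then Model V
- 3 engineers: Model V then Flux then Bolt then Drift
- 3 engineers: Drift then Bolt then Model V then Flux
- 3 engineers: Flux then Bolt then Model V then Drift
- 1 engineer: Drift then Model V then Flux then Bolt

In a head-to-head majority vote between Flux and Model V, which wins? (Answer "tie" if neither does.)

Model V

Ballots ranking Flux above Model V: 3 + 3 = 6.
Ballots ranking Model V above Flux: 13 − 6 = 7.
Model V wins the head-to-head 7–6.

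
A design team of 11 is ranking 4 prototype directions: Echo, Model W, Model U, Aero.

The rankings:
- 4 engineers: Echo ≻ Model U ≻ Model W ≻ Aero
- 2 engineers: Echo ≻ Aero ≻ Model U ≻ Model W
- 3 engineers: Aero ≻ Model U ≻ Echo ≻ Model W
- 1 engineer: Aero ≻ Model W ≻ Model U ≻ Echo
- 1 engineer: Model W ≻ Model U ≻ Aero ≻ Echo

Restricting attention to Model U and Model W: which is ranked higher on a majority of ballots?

Ballots ranking Model U above Model W: 4 + 2 + 3 = 9.
Ballots ranking Model W above Model U: 11 − 9 = 2.
Model U wins the head-to-head 9–2.

Model U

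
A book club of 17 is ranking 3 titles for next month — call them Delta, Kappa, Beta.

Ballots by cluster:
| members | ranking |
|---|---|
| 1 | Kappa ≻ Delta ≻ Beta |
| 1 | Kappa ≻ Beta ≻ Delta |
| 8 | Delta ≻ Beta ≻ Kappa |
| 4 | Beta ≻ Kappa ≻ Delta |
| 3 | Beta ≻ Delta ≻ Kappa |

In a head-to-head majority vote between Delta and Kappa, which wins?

Ballots ranking Delta above Kappa: 8 + 3 = 11.
Ballots ranking Kappa above Delta: 17 − 11 = 6.
Delta wins the head-to-head 11–6.

Delta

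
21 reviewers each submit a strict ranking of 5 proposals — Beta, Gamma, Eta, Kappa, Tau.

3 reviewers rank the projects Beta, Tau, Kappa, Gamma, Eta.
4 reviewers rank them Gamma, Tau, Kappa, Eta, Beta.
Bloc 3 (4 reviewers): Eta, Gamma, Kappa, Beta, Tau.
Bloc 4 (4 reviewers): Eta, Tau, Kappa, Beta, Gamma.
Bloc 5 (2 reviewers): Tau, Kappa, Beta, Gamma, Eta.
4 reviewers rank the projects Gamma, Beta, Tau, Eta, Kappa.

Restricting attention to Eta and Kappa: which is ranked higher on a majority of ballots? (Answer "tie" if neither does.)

Eta

Ballots ranking Eta above Kappa: 4 + 4 + 4 = 12.
Ballots ranking Kappa above Eta: 21 − 12 = 9.
Eta wins the head-to-head 12–9.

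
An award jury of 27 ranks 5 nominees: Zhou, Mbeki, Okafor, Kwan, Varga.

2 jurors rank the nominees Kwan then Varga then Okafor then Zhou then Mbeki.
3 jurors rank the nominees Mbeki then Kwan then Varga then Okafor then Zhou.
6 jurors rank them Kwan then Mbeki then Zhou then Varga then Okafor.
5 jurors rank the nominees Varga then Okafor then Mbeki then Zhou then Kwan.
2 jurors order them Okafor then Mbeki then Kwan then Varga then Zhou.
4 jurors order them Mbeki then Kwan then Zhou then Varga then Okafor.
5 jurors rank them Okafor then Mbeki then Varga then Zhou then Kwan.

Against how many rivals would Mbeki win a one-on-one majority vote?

Mbeki against each rival (27 jurors):
Mbeki vs Zhou: Mbeki, 25–2.
Mbeki vs Okafor: 3+6+4 = 13 for Mbeki, 14 for Okafor — Okafor by 14–13.
Mbeki vs Kwan: 3+5+2+4+5 = 19 for Mbeki, 8 for Kwan — Mbeki by 19–8.
Mbeki vs Varga: 20 to 7, Mbeki.
Mbeki beats Zhou, Kwan, Varga; loses to Okafor — 3 pairwise wins.

3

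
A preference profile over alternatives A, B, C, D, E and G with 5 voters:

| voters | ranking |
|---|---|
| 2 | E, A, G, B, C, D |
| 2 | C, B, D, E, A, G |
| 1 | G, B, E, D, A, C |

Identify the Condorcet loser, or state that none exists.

none

Head-to-head results (5 voters):
A vs B: B wins 3–2.
A vs C: A preferred on 2+1 = 3 ballots; A wins 3–2.
A vs D: D wins 3–2.
A–E: E 5–0.
A vs G: A, 4–1.
B vs C: B preferred on 2+1 = 3 ballots; B wins 3–2.
B vs D: 5 to 0, B.
B vs E: 2+1 = 3 for B, 2 for E — B by 3–2.
B vs G: G wins 3–2.
C–D: C 4–1.
C vs E: C preferred on 2 ballots; E wins 3–2.
C vs G: 2 for C, 3 for G — G by 3–2.
D vs E: E wins 3–2.
D vs G: 2 for D, 3 for G — G by 3–2.
E vs G: E wins 4–1.
Each alternative has at least one pairwise win (A beats C; B beats A; C beats D; D beats A; E beats A; G beats B) — no Condorcet loser.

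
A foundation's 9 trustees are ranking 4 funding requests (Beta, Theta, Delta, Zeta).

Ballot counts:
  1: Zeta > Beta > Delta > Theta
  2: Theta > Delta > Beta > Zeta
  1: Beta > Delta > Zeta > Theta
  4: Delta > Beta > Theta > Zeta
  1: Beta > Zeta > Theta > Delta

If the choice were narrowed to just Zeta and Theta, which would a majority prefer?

Ballots ranking Zeta above Theta: 1 + 1 + 1 = 3.
Ballots ranking Theta above Zeta: 9 − 3 = 6.
Theta wins the head-to-head 6–3.

Theta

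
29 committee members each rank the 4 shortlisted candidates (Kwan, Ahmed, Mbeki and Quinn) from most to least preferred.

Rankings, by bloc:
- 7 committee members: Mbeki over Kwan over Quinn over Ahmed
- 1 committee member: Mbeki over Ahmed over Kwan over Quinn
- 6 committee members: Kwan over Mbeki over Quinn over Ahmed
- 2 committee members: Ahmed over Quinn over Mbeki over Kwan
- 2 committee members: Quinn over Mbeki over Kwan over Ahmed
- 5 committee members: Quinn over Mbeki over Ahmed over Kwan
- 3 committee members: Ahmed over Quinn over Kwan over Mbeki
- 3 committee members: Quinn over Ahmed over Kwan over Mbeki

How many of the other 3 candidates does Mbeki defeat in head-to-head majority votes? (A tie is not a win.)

Mbeki against each rival (29 committee members):
Mbeki vs Kwan: Mbeki is ranked higher on 7+1+2+2+5 = 17 ballots, Kwan on 12. Mbeki wins 17–12.
Mbeki vs Ahmed: Mbeki is ranked higher on 7+1+6+2+5 = 21 ballots, Ahmed on 8. Mbeki wins 21–8.
Mbeki–Quinn: Quinn 15–14.
Mbeki beats Kwan, Ahmed; loses to Quinn — 2 pairwise wins.

2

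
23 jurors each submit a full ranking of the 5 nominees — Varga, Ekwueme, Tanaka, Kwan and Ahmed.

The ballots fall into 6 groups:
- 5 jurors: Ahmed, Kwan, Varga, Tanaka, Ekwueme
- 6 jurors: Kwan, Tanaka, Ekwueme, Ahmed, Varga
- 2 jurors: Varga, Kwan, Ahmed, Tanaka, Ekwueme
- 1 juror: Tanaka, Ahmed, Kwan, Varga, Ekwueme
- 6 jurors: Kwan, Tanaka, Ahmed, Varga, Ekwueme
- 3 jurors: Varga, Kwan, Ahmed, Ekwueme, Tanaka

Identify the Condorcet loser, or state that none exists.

Head-to-head results (23 jurors):
Varga vs Ekwueme: Varga, 17–6.
Varga vs Tanaka: 5+2+3 = 10 for Varga, 13 for Tanaka — Tanaka by 13–10.
Varga–Kwan: Kwan 18–5.
Varga vs Ahmed: Ahmed wins 18–5.
Ekwueme vs Tanaka: Ekwueme is ranked higher on 3 ballots, Tanaka on 20. Tanaka wins 20–3.
Ekwueme–Kwan: Kwan 23–0.
Ekwueme vs Ahmed: Ahmed wins 17–6.
Tanaka vs Kwan: Tanaka is ranked higher on 1 ballot, Kwan on 22. Kwan wins 22–1.
Tanaka vs Ahmed: 6+1+6 = 13 for Tanaka, 10 for Ahmed — Tanaka by 13–10.
Kwan vs Ahmed: 17 to 6, Kwan.
Only Ekwueme has no wins; Ekwueme is the Condorcet loser.

Ekwueme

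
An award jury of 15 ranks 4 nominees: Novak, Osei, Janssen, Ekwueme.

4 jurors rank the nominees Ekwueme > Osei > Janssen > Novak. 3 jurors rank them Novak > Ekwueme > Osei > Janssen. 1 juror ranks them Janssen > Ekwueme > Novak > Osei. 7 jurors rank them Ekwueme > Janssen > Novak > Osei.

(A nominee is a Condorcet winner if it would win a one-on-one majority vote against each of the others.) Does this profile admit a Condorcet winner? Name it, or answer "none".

Check each pair by majority over 15 ballots:
Novak–Osei: Novak 11–4.
Novak–Janssen: Janssen 12–3.
Novak–Ekwueme: Ekwueme 12–3.
Osei vs Janssen: Janssen wins 8–7.
Osei vs Ekwueme: 0 for Osei, 15 for Ekwueme — Ekwueme by 15–0.
Janssen vs Ekwueme: Ekwueme wins 14–1.
Ekwueme beats each of Novak, Osei, Janssen — Ekwueme is the Condorcet winner.

Ekwueme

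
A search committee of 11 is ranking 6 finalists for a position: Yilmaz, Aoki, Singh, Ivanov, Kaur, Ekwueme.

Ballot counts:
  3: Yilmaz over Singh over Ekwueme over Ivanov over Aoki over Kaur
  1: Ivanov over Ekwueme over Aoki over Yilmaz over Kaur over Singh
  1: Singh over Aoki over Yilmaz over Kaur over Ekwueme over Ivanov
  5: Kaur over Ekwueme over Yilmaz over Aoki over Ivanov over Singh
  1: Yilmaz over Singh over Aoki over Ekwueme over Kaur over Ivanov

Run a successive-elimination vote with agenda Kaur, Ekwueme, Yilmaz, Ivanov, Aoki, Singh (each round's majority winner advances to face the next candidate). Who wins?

Round 1: Kaur vs Ekwueme — 6–5, Kaur advances.
Round 2: Kaur vs Yilmaz — 5–6, Yilmaz advances.
Round 3: Yilmaz vs Ivanov — 10–1, Yilmaz advances.
Round 4: Yilmaz vs Aoki — 9–2, Yilmaz advances.
Round 5: Yilmaz vs Singh — 10–1, Yilmaz advances.
The agenda winner is Yilmaz.

Yilmaz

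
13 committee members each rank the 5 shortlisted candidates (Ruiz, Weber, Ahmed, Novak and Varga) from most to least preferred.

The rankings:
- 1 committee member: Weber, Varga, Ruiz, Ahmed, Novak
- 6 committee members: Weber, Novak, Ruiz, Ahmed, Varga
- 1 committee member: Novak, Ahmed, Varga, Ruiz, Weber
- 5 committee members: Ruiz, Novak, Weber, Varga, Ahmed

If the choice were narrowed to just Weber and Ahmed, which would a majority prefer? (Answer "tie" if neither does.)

Weber

Ballots ranking Weber above Ahmed: 1 + 6 + 5 = 12.
Ballots ranking Ahmed above Weber: 13 − 12 = 1.
Weber wins the head-to-head 12–1.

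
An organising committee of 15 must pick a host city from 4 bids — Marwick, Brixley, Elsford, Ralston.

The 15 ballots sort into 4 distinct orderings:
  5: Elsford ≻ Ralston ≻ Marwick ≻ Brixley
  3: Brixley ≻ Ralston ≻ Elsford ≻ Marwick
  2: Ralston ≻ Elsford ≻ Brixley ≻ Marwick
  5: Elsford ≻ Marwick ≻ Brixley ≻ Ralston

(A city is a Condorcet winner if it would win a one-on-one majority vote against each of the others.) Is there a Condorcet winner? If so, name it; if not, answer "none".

Pairwise majorities:
Marwick vs Brixley: 10 to 5, Marwick.
Marwick vs Elsford: Marwick is ranked higher on 0 ballots, Elsford on 15. Elsford wins 15–0.
Marwick–Ralston: Ralston 10–5.
Brixley vs Elsford: 3 for Brixley, 12 for Elsford — Elsford by 12–3.
Brixley vs Ralston: 3+5 = 8 for Brixley, 7 for Ralston — Brixley by 8–7.
Elsford vs Ralston: 10 to 5, Elsford.
Elsford defeats every rival head-to-head and is the Condorcet winner.

Elsford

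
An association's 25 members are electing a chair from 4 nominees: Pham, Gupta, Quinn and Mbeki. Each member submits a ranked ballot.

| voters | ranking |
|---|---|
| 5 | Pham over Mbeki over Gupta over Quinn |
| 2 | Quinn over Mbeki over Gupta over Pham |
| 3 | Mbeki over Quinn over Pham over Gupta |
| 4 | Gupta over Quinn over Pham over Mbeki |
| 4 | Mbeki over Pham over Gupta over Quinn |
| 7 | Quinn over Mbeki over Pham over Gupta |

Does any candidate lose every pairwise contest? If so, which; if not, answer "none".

Head-to-head results (25 voters):
Pham–Gupta: Pham 19–6.
Pham vs Quinn: Quinn, 16–9.
Pham vs Mbeki: Pham preferred on 5+4 = 9 ballots; Mbeki wins 16–9.
Gupta vs Quinn: 13 to 12, Gupta.
Gupta vs Mbeki: Gupta is ranked higher on 4 ballots, Mbeki on 21. Mbeki wins 21–4.
Quinn–Mbeki: Quinn 13–12.
Each candidate has at least one pairwise win (Pham beats Gupta; Gupta beats Quinn; Quinn beats Pham; Mbeki beats Pham) — no Condorcet loser.

none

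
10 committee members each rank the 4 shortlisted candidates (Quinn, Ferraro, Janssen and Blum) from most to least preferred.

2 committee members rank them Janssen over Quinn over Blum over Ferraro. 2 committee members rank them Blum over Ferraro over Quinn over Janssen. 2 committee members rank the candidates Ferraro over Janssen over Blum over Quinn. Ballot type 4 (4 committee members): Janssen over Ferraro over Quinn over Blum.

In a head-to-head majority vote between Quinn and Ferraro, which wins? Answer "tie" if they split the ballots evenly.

Ballots ranking Quinn above Ferraro: 2.
Ballots ranking Ferraro above Quinn: 10 − 2 = 8.
Ferraro wins the head-to-head 8–2.

Ferraro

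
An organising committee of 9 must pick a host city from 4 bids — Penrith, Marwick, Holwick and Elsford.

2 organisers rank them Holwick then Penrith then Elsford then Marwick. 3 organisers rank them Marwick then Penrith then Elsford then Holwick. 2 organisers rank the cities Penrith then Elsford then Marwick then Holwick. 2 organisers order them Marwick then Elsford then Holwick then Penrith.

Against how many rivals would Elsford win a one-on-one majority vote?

1

Elsford against each rival (9 organisers):
Elsford vs Penrith: 2 to 7, Penrith.
Elsford vs Marwick: 4 to 5, Marwick.
Elsford vs Holwick: Elsford, 7–2.
Elsford beats Holwick; loses to Penrith, Marwick — 1 pairwise win.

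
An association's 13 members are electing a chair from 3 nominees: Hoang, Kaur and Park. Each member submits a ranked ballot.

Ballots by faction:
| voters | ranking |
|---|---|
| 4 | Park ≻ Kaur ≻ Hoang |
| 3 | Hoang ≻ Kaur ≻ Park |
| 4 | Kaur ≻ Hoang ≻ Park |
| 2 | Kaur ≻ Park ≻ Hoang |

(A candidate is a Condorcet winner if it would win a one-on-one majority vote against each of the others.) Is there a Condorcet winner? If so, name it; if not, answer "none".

Kaur

Check each pair by majority over 13 ballots:
Hoang vs Kaur: 3 for Hoang, 10 for Kaur — Kaur by 10–3.
Hoang vs Park: 7 to 6, Hoang.
Kaur vs Park: 3+4+2 = 9 for Kaur, 4 for Park — Kaur by 9–4.
Kaur wins every pairwise contest, so Kaur is the Condorcet winner.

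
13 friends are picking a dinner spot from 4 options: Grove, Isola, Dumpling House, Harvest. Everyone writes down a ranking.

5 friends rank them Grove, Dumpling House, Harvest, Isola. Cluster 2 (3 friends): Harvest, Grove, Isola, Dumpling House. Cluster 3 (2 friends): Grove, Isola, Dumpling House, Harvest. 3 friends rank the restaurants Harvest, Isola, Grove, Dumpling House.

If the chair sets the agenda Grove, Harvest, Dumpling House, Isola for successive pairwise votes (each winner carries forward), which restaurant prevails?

Round 1: Grove vs Harvest — 7–6, Grove advances.
Round 2: Grove vs Dumpling House — 13–0, Grove advances.
Round 3: Grove vs Isola — 10–3, Grove advances.
Grove survives the agenda.

Grove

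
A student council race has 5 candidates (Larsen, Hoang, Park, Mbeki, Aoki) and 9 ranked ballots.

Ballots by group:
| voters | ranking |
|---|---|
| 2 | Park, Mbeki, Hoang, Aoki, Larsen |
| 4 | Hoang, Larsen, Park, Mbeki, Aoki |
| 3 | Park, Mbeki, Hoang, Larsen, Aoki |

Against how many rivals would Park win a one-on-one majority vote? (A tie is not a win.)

4

Park against each rival (9 voters):
Park vs Larsen: Park, 5–4.
Park vs Hoang: 5 to 4, Park.
Park vs Mbeki: Park, 9–0.
Park vs Aoki: Park preferred on 2+4+3 = 9 ballots; Park wins 9–0.
Park beats Larsen, Hoang, Mbeki, Aoki — 4 pairwise wins.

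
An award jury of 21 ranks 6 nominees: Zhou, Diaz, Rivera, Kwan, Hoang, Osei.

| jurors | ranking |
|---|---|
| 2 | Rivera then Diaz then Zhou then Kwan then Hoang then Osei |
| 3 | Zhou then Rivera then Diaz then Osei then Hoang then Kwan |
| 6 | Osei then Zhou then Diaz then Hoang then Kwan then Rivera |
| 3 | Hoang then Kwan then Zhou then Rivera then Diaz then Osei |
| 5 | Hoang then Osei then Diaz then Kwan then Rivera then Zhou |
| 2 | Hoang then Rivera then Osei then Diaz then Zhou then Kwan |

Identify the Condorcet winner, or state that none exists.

Check each pair by majority over 21 ballots:
Zhou vs Diaz: Zhou preferred on 3+6+3 = 12 ballots; Zhou wins 12–9.
Zhou vs Rivera: 3+6+3 = 12 for Zhou, 9 for Rivera — Zhou by 12–9.
Zhou vs Kwan: 13 to 8, Zhou.
Zhou vs Hoang: 11 to 10, Zhou.
Zhou vs Osei: Zhou is ranked higher on 2+3+3 = 8 ballots, Osei on 13. Osei wins 13–8.
Diaz vs Rivera: 11 to 10, Diaz.
Diaz vs Kwan: Diaz preferred on 2+3+6+5+2 = 18 ballots; Diaz wins 18–3.
Diaz vs Hoang: 11 to 10, Diaz.
Diaz vs Osei: 8 to 13, Osei.
Rivera vs Kwan: 7 to 14, Kwan.
Rivera vs Hoang: 2+3 = 5 for Rivera, 16 for Hoang — Hoang by 16–5.
Rivera vs Osei: Rivera preferred on 2+3+3+2 = 10 ballots; Osei wins 11–10.
Kwan vs Hoang: 2 for Kwan, 19 for Hoang — Hoang by 19–2.
Kwan vs Osei: Kwan preferred on 2+3 = 5 ballots; Osei wins 16–5.
Hoang vs Osei: Hoang preferred on 2+3+5+2 = 12 ballots; Hoang wins 12–9.
Each nominee drops at least one matchup (Zhou loses to Osei; Diaz loses to Zhou; Rivera loses to Zhou; Kwan loses to Zhou; Hoang loses to Zhou; Osei loses to Hoang); the cycle Zhou > Hoang > Osei > Zhou rules out a Condorcet winner.

none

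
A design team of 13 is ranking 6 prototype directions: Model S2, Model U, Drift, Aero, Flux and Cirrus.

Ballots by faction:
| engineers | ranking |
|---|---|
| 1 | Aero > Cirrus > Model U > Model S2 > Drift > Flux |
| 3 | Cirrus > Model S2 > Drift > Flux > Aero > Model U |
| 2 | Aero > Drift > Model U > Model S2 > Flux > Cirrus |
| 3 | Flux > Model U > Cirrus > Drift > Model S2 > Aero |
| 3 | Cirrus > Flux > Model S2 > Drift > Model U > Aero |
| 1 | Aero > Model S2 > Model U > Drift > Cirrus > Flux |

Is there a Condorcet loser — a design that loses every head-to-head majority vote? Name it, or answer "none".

Pairwise majorities:
Model S2 vs Model U: Model S2 wins 7–6.
Model S2 vs Drift: Model S2 is ranked higher on 1+3+3+1 = 8 ballots, Drift on 5. Model S2 wins 8–5.
Model S2 vs Aero: Model S2 wins 9–4.
Model S2 vs Flux: 1+3+2+1 = 7 for Model S2, 6 for Flux — Model S2 by 7–6.
Model S2 vs Cirrus: Model S2 is ranked higher on 2+1 = 3 ballots, Cirrus on 10. Cirrus wins 10–3.
Model U vs Drift: Drift, 8–5.
Model U vs Aero: Model U is ranked higher on 3+3 = 6 ballots, Aero on 7. Aero wins 7–6.
Model U vs Flux: 4 to 9, Flux.
Model U vs Cirrus: Model U preferred on 2+3+1 = 6 ballots; Cirrus wins 7–6.
Drift vs Aero: Drift preferred on 3+3+3 = 9 ballots; Drift wins 9–4.
Drift–Flux: Drift 7–6.
Drift vs Cirrus: 2+1 = 3 for Drift, 10 for Cirrus — Cirrus by 10–3.
Aero–Flux: Flux 9–4.
Aero vs Cirrus: Aero preferred on 1+2+1 = 4 ballots; Cirrus wins 9–4.
Flux vs Cirrus: Flux preferred on 2+3 = 5 ballots; Cirrus wins 8–5.
Model U loses to every other design — it is the Condorcet loser.

Model U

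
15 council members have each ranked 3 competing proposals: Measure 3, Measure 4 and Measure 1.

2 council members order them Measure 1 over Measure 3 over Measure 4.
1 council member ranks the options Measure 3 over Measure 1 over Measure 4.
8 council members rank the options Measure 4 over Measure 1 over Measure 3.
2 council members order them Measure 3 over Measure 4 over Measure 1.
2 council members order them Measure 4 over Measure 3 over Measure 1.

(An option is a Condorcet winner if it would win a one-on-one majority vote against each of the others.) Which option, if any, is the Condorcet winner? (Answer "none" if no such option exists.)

Measure 4

Head-to-head results (15 council members):
Measure 3 vs Measure 4: Measure 4 wins 10–5.
Measure 3–Measure 1: Measure 1 10–5.
Measure 4 vs Measure 1: 12 to 3, Measure 4.
Only Measure 4 has no losses; Measure 4 is the Condorcet winner.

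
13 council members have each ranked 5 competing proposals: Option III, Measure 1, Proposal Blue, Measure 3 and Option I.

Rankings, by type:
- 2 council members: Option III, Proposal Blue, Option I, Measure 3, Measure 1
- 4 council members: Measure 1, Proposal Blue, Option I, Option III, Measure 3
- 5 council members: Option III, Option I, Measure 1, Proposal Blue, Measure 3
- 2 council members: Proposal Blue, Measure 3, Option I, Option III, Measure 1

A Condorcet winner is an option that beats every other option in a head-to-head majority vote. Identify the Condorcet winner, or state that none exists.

Option III

Check each pair by majority over 13 ballots:
Option III vs Measure 1: Option III is ranked higher on 2+5+2 = 9 ballots, Measure 1 on 4. Option III wins 9–4.
Option III vs Proposal Blue: Option III is ranked higher on 2+5 = 7 ballots, Proposal Blue on 6. Option III wins 7–6.
Option III vs Measure 3: Option III is ranked higher on 2+4+5 = 11 ballots, Measure 3 on 2. Option III wins 11–2.
Option III vs Option I: Option III is ranked higher on 2+5 = 7 ballots, Option I on 6. Option III wins 7–6.
Measure 1 vs Proposal Blue: 9 to 4, Measure 1.
Measure 1 vs Measure 3: Measure 1 preferred on 4+5 = 9 ballots; Measure 1 wins 9–4.
Measure 1 vs Option I: Measure 1 is ranked higher on 4 ballots, Option I on 9. Option I wins 9–4.
Proposal Blue vs Measure 3: Proposal Blue is ranked higher on 2+4+5+2 = 13 ballots, Measure 3 on 0. Proposal Blue wins 13–0.
Proposal Blue vs Option I: 2+4+2 = 8 for Proposal Blue, 5 for Option I — Proposal Blue by 8–5.
Measure 3 vs Option I: 2 for Measure 3, 11 for Option I — Option I by 11–2.
Option III wins every pairwise contest, so Option III is the Condorcet winner.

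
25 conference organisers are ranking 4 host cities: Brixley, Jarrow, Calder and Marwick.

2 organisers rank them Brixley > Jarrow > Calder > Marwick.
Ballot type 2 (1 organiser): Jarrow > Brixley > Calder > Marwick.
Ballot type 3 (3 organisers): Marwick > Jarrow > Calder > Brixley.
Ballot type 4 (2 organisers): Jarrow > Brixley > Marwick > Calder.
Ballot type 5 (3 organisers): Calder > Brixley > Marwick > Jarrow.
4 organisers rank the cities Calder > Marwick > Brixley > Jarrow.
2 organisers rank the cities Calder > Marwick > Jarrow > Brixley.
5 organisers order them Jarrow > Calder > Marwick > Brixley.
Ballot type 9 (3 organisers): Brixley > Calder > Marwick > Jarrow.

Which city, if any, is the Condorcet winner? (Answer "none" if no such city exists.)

none

Check each pair by majority over 25 ballots:
Brixley vs Jarrow: Jarrow, 13–12.
Brixley vs Calder: Brixley preferred on 2+1+2+3 = 8 ballots; Calder wins 17–8.
Brixley vs Marwick: 2+1+2+3+3 = 11 for Brixley, 14 for Marwick — Marwick by 14–11.
Jarrow–Calder: Jarrow 13–12.
Jarrow vs Marwick: Jarrow is ranked higher on 2+1+2+5 = 10 ballots, Marwick on 15. Marwick wins 15–10.
Calder vs Marwick: Calder is ranked higher on 20 ballots, Marwick on 5. Calder wins 20–5.
Each city drops at least one matchup (Brixley loses to Jarrow; Jarrow loses to Marwick; Calder loses to Jarrow; Marwick loses to Calder); the cycle Jarrow → Calder → Marwick → Jarrow rules out a Condorcet winner.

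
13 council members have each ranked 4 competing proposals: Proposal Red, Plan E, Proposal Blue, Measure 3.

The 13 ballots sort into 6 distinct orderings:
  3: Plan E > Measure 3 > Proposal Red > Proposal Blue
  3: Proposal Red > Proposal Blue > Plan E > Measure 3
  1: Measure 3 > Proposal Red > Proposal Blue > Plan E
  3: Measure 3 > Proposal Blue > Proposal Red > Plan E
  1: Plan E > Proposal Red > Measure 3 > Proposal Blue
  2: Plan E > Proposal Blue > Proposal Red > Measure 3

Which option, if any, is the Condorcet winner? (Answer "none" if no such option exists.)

none

Pairwise majorities:
Proposal Red vs Plan E: 7 to 6, Proposal Red.
Proposal Red vs Proposal Blue: Proposal Red is ranked higher on 3+3+1+1 = 8 ballots, Proposal Blue on 5. Proposal Red wins 8–5.
Proposal Red vs Measure 3: 6 to 7, Measure 3.
Plan E vs Proposal Blue: Plan E preferred on 3+1+2 = 6 ballots; Proposal Blue wins 7–6.
Plan E vs Measure 3: 3+3+1+2 = 9 for Plan E, 4 for Measure 3 — Plan E by 9–4.
Proposal Blue vs Measure 3: Proposal Blue preferred on 3+2 = 5 ballots; Measure 3 wins 8–5.
No option is unbeaten: Proposal Red loses to Measure 3; Plan E loses to Proposal Red; Proposal Blue loses to Proposal Red; Measure 3 loses to Plan E. In particular Proposal Red beats Plan E beats Measure 3 beats Proposal Red is a majority cycle — no Condorcet winner exists.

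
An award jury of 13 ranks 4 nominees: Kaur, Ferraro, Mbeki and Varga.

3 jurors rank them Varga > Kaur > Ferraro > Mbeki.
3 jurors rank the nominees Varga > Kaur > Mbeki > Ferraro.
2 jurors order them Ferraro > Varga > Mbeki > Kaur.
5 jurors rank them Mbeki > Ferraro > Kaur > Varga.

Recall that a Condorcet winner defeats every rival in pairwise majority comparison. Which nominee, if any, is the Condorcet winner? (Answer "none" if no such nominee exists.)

Head-to-head results (13 jurors):
Kaur vs Ferraro: Ferraro wins 7–6.
Kaur vs Mbeki: Mbeki wins 7–6.
Kaur vs Varga: Varga, 8–5.
Ferraro vs Mbeki: Mbeki, 8–5.
Ferraro–Varga: Ferraro 7–6.
Mbeki vs Varga: Varga wins 8–5.
No nominee is unbeaten: Kaur loses to Ferraro; Ferraro loses to Mbeki; Mbeki loses to Varga; Varga loses to Ferraro. In particular Ferraro → Varga → Mbeki → Ferraro is a majority cycle — no Condorcet winner exists.

none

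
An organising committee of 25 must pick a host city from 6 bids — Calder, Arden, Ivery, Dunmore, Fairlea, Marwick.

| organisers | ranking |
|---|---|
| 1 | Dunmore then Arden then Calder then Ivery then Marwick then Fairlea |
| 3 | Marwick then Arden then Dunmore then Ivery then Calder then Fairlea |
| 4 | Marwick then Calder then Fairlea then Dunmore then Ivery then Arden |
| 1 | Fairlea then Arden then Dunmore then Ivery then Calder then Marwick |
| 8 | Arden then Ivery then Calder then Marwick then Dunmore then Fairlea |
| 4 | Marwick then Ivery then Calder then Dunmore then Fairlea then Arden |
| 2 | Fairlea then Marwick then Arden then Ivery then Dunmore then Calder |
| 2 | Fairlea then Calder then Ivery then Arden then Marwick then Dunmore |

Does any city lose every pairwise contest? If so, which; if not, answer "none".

Head-to-head results (25 organisers):
Calder vs Arden: Arden, 15–10.
Calder vs Ivery: Calder is ranked higher on 1+4+2 = 7 ballots, Ivery on 18. Ivery wins 18–7.
Calder vs Dunmore: Calder, 18–7.
Calder vs Fairlea: 20 to 5, Calder.
Calder vs Marwick: 12 to 13, Marwick.
Arden vs Ivery: Arden is ranked higher on 1+3+1+8+2 = 15 ballots, Ivery on 10. Arden wins 15–10.
Arden vs Dunmore: Arden, 16–9.
Arden vs Fairlea: 1+3+8 = 12 for Arden, 13 for Fairlea — Fairlea by 13–12.
Arden vs Marwick: Marwick, 13–12.
Ivery vs Dunmore: 16 to 9, Ivery.
Ivery–Fairlea: Ivery 16–9.
Ivery vs Marwick: 1+1+8+2 = 12 for Ivery, 13 for Marwick — Marwick by 13–12.
Dunmore vs Fairlea: Dunmore is ranked higher on 1+3+8+4 = 16 ballots, Fairlea on 9. Dunmore wins 16–9.
Dunmore vs Marwick: Marwick, 23–2.
Fairlea vs Marwick: Marwick wins 20–5.
Every city wins at least one matchup (Calder beats Dunmore; Arden beats Calder; Ivery beats Calder; Dunmore beats Fairlea; Fairlea beats Arden; Marwick beats Calder), so there is no Condorcet loser.

none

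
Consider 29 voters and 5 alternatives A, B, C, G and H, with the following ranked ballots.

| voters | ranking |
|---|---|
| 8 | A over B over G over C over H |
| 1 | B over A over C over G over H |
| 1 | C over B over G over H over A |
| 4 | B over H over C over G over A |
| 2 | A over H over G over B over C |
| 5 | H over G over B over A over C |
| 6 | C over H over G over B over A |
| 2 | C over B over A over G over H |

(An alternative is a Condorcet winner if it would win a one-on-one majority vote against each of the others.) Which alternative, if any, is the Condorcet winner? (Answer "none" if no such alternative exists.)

B

Pairwise majorities:
A vs B: B wins 19–10.
A vs C: A wins 16–13.
A vs G: G, 16–13.
A vs H: H, 16–13.
B vs C: B, 20–9.
B vs G: B, 16–13.
B vs H: B wins 16–13.
C vs G: G wins 15–14.
C vs H: C, 18–11.
G–H: H 17–12.
B defeats every rival head-to-head and is the Condorcet winner.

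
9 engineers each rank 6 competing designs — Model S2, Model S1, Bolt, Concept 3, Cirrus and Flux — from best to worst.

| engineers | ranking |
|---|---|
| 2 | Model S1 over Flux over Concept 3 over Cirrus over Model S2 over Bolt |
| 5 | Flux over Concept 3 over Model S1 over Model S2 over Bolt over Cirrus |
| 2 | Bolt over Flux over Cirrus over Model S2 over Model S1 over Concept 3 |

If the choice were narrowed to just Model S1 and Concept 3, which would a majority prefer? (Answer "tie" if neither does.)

Ballots ranking Model S1 above Concept 3: 2 + 2 = 4.
Ballots ranking Concept 3 above Model S1: 9 − 4 = 5.
Concept 3 wins the head-to-head 5–4.

Concept 3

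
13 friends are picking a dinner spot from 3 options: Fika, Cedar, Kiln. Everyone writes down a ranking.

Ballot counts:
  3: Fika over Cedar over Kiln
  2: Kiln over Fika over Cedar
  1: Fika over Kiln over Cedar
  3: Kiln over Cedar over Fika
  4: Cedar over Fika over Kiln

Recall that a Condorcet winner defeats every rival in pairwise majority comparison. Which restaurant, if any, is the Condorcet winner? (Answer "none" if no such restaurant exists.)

Check each pair by majority over 13 ballots:
Fika vs Cedar: 3+2+1 = 6 for Fika, 7 for Cedar — Cedar by 7–6.
Fika vs Kiln: 8 to 5, Fika.
Cedar vs Kiln: Cedar is ranked higher on 3+4 = 7 ballots, Kiln on 6. Cedar wins 7–6.
Cedar wins every pairwise contest, so Cedar is the Condorcet winner.

Cedar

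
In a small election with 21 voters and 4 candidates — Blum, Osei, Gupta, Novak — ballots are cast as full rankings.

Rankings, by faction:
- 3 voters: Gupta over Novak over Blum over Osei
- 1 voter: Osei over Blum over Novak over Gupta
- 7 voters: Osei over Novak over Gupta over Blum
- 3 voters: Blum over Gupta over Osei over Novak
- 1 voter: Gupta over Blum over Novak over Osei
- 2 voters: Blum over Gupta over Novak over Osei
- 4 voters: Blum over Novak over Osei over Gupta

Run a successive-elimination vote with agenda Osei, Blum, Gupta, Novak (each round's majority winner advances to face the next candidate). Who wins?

Round 1: Osei vs Blum — 8–13, Blum advances.
Round 2: Blum vs Gupta — 10–11, Gupta advances.
Round 3: Gupta vs Novak — 9–12, Novak advances.
Novak survives the agenda.

Novak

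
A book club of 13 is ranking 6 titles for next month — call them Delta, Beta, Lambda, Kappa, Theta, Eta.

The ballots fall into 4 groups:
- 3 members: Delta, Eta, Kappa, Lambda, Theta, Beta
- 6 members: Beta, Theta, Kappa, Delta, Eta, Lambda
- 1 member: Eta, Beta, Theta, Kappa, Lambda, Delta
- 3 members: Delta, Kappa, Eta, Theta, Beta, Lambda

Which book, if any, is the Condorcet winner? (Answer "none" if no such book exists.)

Pairwise majorities:
Delta vs Beta: 6 to 7, Beta.
Delta vs Lambda: 12 to 1, Delta.
Delta vs Kappa: Delta is ranked higher on 3+3 = 6 ballots, Kappa on 7. Kappa wins 7–6.
Delta vs Theta: 3+3 = 6 for Delta, 7 for Theta — Theta by 7–6.
Delta vs Eta: 12 to 1, Delta.
Beta vs Lambda: Beta preferred on 6+1+3 = 10 ballots; Beta wins 10–3.
Beta vs Kappa: Beta preferred on 6+1 = 7 ballots; Beta wins 7–6.
Beta vs Theta: Beta is ranked higher on 6+1 = 7 ballots, Theta on 6. Beta wins 7–6.
Beta vs Eta: 6 for Beta, 7 for Eta — Eta by 7–6.
Lambda vs Kappa: 0 for Lambda, 13 for Kappa — Kappa by 13–0.
Lambda vs Theta: Lambda is ranked higher on 3 ballots, Theta on 10. Theta wins 10–3.
Lambda vs Eta: Lambda preferred on 0 ballots; Eta wins 13–0.
Kappa vs Theta: 3+3 = 6 for Kappa, 7 for Theta — Theta by 7–6.
Kappa vs Eta: Kappa is ranked higher on 6+3 = 9 ballots, Eta on 4. Kappa wins 9–4.
Theta vs Eta: 6 to 7, Eta.
No book is unbeaten: Delta loses to Beta; Beta loses to Eta; Lambda loses to Delta; Kappa loses to Beta; Theta loses to Beta; Eta loses to Delta. In particular Delta → Eta → Beta → Delta is a majority cycle — no Condorcet winner exists.

none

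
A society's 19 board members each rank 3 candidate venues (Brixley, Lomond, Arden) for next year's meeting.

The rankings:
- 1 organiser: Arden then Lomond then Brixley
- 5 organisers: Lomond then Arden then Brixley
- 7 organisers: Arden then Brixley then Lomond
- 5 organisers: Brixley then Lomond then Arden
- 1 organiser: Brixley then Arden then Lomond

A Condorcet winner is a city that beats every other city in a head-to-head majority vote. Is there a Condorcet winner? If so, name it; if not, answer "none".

none

Head-to-head results (19 organisers):
Brixley vs Lomond: Brixley, 13–6.
Brixley vs Arden: Arden, 13–6.
Lomond–Arden: Lomond 10–9.
Every city loses at least once (Brixley loses to Arden; Lomond loses to Brixley; Arden loses to Lomond). The majority relation contains the cycle Brixley → Lomond → Arden → Brixley, so there is no Condorcet winner.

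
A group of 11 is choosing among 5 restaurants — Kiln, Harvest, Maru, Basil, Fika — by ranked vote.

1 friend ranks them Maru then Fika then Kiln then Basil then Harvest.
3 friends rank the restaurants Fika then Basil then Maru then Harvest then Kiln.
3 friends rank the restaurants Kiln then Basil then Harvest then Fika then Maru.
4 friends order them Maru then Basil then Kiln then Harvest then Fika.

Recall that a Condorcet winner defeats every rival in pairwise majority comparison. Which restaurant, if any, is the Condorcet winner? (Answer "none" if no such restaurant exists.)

Basil

Head-to-head results (11 friends):
Kiln vs Harvest: 1+3+4 = 8 for Kiln, 3 for Harvest — Kiln by 8–3.
Kiln vs Maru: 3 to 8, Maru.
Kiln vs Basil: 4 to 7, Basil.
Kiln vs Fika: 7 to 4, Kiln.
Harvest vs Maru: 3 to 8, Maru.
Harvest vs Basil: 0 to 11, Basil.
Harvest vs Fika: 7 to 4, Harvest.
Maru vs Basil: 5 to 6, Basil.
Maru vs Fika: 1+4 = 5 for Maru, 6 for Fika — Fika by 6–5.
Basil vs Fika: Basil preferred on 3+4 = 7 ballots; Basil wins 7–4.
Basil defeats every rival head-to-head and is the Condorcet winner.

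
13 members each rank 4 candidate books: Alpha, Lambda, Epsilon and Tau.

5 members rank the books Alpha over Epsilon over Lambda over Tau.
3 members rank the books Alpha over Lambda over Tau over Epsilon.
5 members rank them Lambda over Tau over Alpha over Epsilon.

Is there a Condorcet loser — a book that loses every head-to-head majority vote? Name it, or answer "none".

Head-to-head results (13 members):
Alpha vs Lambda: Alpha is ranked higher on 5+3 = 8 ballots, Lambda on 5. Alpha wins 8–5.
Alpha vs Epsilon: 5+3+5 = 13 for Alpha, 0 for Epsilon — Alpha by 13–0.
Alpha vs Tau: Alpha is ranked higher on 5+3 = 8 ballots, Tau on 5. Alpha wins 8–5.
Lambda vs Epsilon: Lambda wins 8–5.
Lambda–Tau: Lambda 13–0.
Epsilon vs Tau: Tau wins 8–5.
Epsilon loses to every other book — it is the Condorcet loser.

Epsilon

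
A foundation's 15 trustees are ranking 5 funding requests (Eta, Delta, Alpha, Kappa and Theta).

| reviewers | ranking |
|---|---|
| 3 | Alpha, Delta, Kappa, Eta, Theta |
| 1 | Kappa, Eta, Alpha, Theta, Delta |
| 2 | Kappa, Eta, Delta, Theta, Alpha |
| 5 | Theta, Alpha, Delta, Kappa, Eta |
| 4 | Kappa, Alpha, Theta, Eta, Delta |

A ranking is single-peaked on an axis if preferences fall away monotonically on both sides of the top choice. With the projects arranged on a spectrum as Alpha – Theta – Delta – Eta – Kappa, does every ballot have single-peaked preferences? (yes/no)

Axis positions: Alpha=1, Theta=2, Delta=3, Eta=4, Kappa=5.
Type 1: ranking walks positions 1-3-5-4-2; Delta is ranked above Theta even though Theta lies between Delta and the peak Alpha on the axis — preferences dip and rise again. Not single-peaked.
Type 2: ranking walks positions 5-4-1-2-3; Alpha is ranked above Delta even though Delta lies between Alpha and the peak Kappa on the axis — preferences dip and rise again. Not single-peaked.
Type 3 (peak Kappa at position 5): ranking walks positions 5-4-3-2-1, expanding outward from the peak — single-peaked.
Type 4: ranking walks positions 2-1-3-5-4; Kappa is ranked above Eta even though Eta lies between Kappa and the peak Theta on the axis — preferences dip and rise again. Not single-peaked.
Type 5: ranking walks positions 5-1-2-4-3; Alpha is ranked above Eta even though Eta lies between Alpha and the peak Kappa on the axis — preferences dip and rise again. Not single-peaked.
Type 1 violates single-peakedness, so the profile is not single-peaked on this axis.

no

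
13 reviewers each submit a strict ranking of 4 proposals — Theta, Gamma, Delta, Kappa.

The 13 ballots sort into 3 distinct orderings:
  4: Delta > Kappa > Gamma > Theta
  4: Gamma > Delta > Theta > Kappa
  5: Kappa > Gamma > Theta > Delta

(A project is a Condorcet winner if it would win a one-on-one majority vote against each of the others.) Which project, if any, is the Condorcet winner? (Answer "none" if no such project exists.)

none

Pairwise majorities:
Theta vs Gamma: Gamma wins 13–0.
Theta vs Delta: Delta, 8–5.
Theta vs Kappa: Kappa wins 9–4.
Gamma–Delta: Gamma 9–4.
Gamma–Kappa: Kappa 9–4.
Delta vs Kappa: Delta, 8–5.
No project is unbeaten: Theta loses to Gamma; Gamma loses to Kappa; Delta loses to Gamma; Kappa loses to Delta. In particular Gamma → Delta → Kappa → Gamma is a majority cycle — no Condorcet winner exists.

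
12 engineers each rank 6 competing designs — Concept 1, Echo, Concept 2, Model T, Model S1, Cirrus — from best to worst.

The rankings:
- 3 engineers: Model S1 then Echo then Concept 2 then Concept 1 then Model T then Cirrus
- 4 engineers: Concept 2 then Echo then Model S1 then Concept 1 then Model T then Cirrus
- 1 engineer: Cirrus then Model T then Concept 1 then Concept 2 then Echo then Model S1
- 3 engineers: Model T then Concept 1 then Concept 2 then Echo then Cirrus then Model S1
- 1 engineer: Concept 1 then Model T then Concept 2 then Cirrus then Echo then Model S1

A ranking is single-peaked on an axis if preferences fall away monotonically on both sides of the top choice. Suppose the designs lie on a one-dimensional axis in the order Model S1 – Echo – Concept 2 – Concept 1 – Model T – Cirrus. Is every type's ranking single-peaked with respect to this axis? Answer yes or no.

Axis positions: Model S1=1, Echo=2, Concept 2=3, Concept 1=4, Model T=5, Cirrus=6.
Type 1 (peak Model S1 at position 1): ranking walks positions 1-2-3-4-5-6, expanding outward from the peak — single-peaked.
Type 2 (peak Concept 2 at position 3): ranking walks positions 3-2-1-4-5-6, expanding outward from the peak — single-peaked.
Type 3 (peak Cirrus at position 6): ranking walks positions 6-5-4-3-2-1, expanding outward from the peak — single-peaked.
Type 4 (peak Model T at position 5): ranking walks positions 5-4-3-2-6-1, expanding outward from the peak — single-peaked.
Type 5 (peak Concept 1 at position 4): ranking walks positions 4-5-3-6-2-1, expanding outward from the peak — single-peaked.
Every ranking is single-peaked on this axis.

yes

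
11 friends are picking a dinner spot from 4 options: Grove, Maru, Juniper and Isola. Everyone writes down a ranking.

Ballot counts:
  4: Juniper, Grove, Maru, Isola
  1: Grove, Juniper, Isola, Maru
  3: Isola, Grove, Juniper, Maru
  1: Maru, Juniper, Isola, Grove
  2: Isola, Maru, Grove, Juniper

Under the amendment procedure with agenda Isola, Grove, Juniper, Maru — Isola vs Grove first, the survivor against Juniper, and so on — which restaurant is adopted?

Round 1: Isola vs Grove — 6–5, Isola advances.
Round 2: Isola vs Juniper — 5–6, Juniper advances.
Round 3: Juniper vs Maru — 8–3, Juniper advances.
Juniper survives the agenda.

Juniper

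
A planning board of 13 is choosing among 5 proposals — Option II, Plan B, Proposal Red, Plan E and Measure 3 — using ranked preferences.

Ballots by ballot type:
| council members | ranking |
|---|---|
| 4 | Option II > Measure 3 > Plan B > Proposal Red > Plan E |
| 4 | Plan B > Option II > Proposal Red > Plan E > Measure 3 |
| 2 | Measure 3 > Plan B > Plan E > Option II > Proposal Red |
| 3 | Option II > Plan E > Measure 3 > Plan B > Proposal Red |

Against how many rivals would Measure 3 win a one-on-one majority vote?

2

Measure 3 against each rival (13 council members):
Measure 3 vs Option II: Measure 3 preferred on 2 ballots; Option II wins 11–2.
Measure 3 vs Plan B: Measure 3 wins 9–4.
Measure 3–Proposal Red: Measure 3 9–4.
Measure 3 vs Plan E: Plan E wins 7–6.
Measure 3 beats Plan B, Proposal Red; loses to Option II, Plan E — 2 pairwise wins.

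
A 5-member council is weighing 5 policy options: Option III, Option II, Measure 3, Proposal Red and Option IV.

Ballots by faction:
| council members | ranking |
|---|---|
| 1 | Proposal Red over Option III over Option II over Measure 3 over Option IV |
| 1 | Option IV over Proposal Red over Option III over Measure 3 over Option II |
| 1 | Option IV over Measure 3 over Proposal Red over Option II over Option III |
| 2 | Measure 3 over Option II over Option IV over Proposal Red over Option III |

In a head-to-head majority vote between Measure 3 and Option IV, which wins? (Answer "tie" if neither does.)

Measure 3

Ballots ranking Measure 3 above Option IV: 1 + 2 = 3.
Ballots ranking Option IV above Measure 3: 5 − 3 = 2.
Measure 3 wins the head-to-head 3–2.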